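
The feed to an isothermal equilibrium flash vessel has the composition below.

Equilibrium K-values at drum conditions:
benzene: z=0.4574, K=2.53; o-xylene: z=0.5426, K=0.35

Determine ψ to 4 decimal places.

Binary case is linear: z₁(K₁−1)(1+ψ(K₂−1)) + z₂(K₂−1)(1+ψ(K₁−1)) = 0
⇒ ψ = [z₁(K₁−1)+z₂(K₂−1)] / [−(K₁−1)(K₂−1)] = 0.34713/0.99450 = 0.3491

ψ = 0.3491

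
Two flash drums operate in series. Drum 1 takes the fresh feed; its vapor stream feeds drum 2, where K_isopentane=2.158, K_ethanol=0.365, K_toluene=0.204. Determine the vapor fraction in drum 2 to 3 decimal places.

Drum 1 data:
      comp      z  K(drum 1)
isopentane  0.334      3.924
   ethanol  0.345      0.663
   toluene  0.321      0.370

Drum 1:
Iterate (Newton) starting at ψ₁ = 0.38:
  ψ₁ = 0.380: g = 0.0634, g' = -0.912 → ψ₁ = 0.449
  ψ₁ = 0.449: g = 0.0029, g' = -0.836 → ψ₁ = 0.453
Converged at ψ₁ = 0.453.
Drum-1 compositions:
  isopentane: x = 0.144, y = 0.564
  ethanol: x = 0.407, y = 0.270
  toluene: x = 0.449, y = 0.166
Drum-2 feed = drum-1 vapor: z₂ = (0.5639, 0.2699, 0.1662).
Drum 2:
Rachford–Rice: g(ψ₂) = Σ zᵢ(Kᵢ−1)/(1+ψ₂(Kᵢ−1)) = 0.
Feasibility: ΣzᵢKᵢ = 1.349, Σzᵢ/Kᵢ = 1.815 — both > 1, two phases present.
Newton–Raphson from ψ₂ = 0.5:
  ψ₂ = 0.500: g = -0.0574, g' = -0.828 → ψ₂ = 0.431
  ψ₂ = 0.431: g = -0.0015, g' = -0.787 → ψ₂ = 0.429
Converged at ψ₂ = 0.429.
  isopentane: x = 0.377, y = 0.813
  ethanol: x = 0.371, y = 0.135
  toluene: x = 0.252, y = 0.051

V/F (drum 2) = 0.429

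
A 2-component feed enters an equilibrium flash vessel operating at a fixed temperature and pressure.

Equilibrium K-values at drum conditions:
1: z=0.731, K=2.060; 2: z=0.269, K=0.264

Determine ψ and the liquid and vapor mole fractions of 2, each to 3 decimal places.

ψ = 0.739, x_2 = 0.590, y_2 = 0.156

Rachford–Rice: g(ψ) = Σ zᵢ(Kᵢ−1)/(1+ψ(Kᵢ−1)) = 0.
Check two-phase: ΣzᵢKᵢ = 1.577 > 1 and Σzᵢ/Kᵢ = 1.374 > 1, so g(0) = 0.577 > 0 and g(1) = -0.374 < 0.
Binary case is linear: z₁(K₁−1)(1+ψ(K₂−1)) + z₂(K₂−1)(1+ψ(K₁−1)) = 0
⇒ ψ = [z₁(K₁−1)+z₂(K₂−1)] / [−(K₁−1)(K₂−1)] = 0.5769/0.7802 = 0.739
Compositions from xᵢ = zᵢ/(1+ψ(Kᵢ−1)), yᵢ = Kᵢxᵢ:
  1: x = 0.410, y = 0.844
  2: x = 0.590, y = 0.156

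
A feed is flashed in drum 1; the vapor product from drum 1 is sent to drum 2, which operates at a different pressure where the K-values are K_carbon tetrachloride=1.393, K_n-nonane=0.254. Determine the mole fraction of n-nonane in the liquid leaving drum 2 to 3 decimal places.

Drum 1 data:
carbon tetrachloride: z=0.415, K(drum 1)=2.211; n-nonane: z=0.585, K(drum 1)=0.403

Drum 1:
Rachford–Rice: g(ψ₁) = Σ zᵢ(Kᵢ−1)/(1+ψ₁(Kᵢ−1)) = 0.
g(0) = ΣzᵢKᵢ − 1 = 0.153 and g(1) = 1 − Σzᵢ/Kᵢ = -0.639, so a root lies in (0, 1).
Newton iteration, ψ₁⁰ = 0.5:
  ψ₁ = 0.500: g = -0.1848, g' = -0.660 → ψ₁ = 0.220
  ψ₁ = 0.220: g = -0.0051, g' = -0.656 → ψ₁ = 0.212
Converged at ψ₁ = 0.212.
Drum-1 compositions:
  carbon tetrachloride: x = 0.330, y = 0.730
  n-nonane: x = 0.670, y = 0.270
Drum-2 feed = drum-1 vapor: z₂ = (0.7301, 0.2699).
Drum 2:
Newton iteration, ψ₂⁰ = 0.7:
  ψ₂ = 0.700: g = -0.1964, g' = -0.727 → ψ₂ = 0.430
  ψ₂ = 0.430: g = -0.0510, g' = -0.408 → ψ₂ = 0.305
  ψ₂ = 0.305: g = -0.0045, g' = -0.342 → ψ₂ = 0.292
Converged at ψ₂ = 0.292.
  carbon tetrachloride: x = 0.655, y = 0.912
  n-nonane: x = 0.345, y = 0.088

x_n-nonane (drum 2) = 0.345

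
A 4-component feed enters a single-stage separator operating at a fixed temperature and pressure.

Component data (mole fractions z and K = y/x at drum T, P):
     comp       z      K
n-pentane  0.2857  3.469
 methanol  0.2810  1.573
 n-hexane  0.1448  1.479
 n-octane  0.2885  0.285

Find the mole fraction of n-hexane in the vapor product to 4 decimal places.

Rachford–Rice: g(ψ) = Σ zᵢ(Kᵢ−1)/(1+ψ(Kᵢ−1)) = 0.
Check two-phase: ΣzᵢKᵢ = 1.7295 > 1 and Σzᵢ/Kᵢ = 1.3712 > 1, so g(0) = 0.7295 > 0 and g(1) = -0.3712 < 0.
Newton–Raphson from ψ = 0.59:
  ψ = 0.5900: g = 0.10475, g' = -0.8015 → ψ = 0.7207
  ψ = 0.7207: g = -0.00626, g' = -0.9178 → ψ = 0.7139
  ψ = 0.7139: g = -0.00003, g' = -0.9084 → ψ = 0.7138
Converged at ψ = 0.7138.
Compositions from xᵢ = zᵢ/(1+ψ(Kᵢ−1)), yᵢ = Kᵢxᵢ:
  n-pentane: x = 0.1034, y = 0.3588
  methanol: x = 0.1994, y = 0.3137
  n-hexane: x = 0.1079, y = 0.1596
  n-octane: x = 0.5892, y = 0.1679

y_n-hexane = 0.1596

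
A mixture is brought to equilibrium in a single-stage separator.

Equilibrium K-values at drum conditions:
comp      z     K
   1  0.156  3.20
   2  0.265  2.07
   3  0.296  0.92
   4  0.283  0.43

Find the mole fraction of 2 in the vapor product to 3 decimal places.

y_2 = 0.312

Let ψ = V/F and solve Σ zᵢ(Kᵢ−1)/(1+ψ(Kᵢ−1)) = 0.
Feasibility: ΣzᵢKᵢ = 1.442, Σzᵢ/Kᵢ = 1.157 — both > 1, two phases present.
Iterate (Newton) starting at ψ = 0.5:
  ψ = 0.500: g = 0.0979, g' = -0.482 → ψ = 0.703
  ψ = 0.703: g = 0.0023, g' = -0.473 → ψ = 0.708
Converged at ψ = 0.708.
Compositions from xᵢ = zᵢ/(1+ψ(Kᵢ−1)), yᵢ = Kᵢxᵢ:
  1: x = 0.061, y = 0.195
  2: x = 0.151, y = 0.312
  3: x = 0.314, y = 0.289
  4: x = 0.474, y = 0.204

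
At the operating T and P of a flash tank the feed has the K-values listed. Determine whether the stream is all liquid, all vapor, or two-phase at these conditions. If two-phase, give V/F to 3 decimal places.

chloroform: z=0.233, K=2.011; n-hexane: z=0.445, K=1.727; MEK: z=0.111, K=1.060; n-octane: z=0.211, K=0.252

two-phase, V/F = 0.737

ΣzᵢKᵢ = 1.408; Σzᵢ/Kᵢ = 1.316.
Both exceed 1, so a two-phase solution exists.
Let ψ = V/F and solve Σ zᵢ(Kᵢ−1)/(1+ψ(Kᵢ−1)) = 0.
Newton iteration, ψ⁰ = 0.63:
  ψ = 0.630: g = 0.0737, g' = -0.622 → ψ = 0.749
  ψ = 0.749: g = -0.0086, g' = -0.786 → ψ = 0.738
  ψ = 0.738: g = -0.0001, g' = -0.766 → ψ = 0.737
Converged at ψ = 0.737.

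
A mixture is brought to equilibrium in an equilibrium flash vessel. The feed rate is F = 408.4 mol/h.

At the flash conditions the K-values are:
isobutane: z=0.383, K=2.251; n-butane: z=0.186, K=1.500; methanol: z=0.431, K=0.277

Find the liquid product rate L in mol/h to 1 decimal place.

L = 268.2 mol/h

Rachford–Rice: g(V/F) = Σ zᵢ(Kᵢ−1)/(1+V/F(Kᵢ−1)) = 0.
g(0) = ΣzᵢKᵢ − 1 = 0.261 and g(1) = 1 − Σzᵢ/Kᵢ = -0.850, so a root lies in (0, 1).
Newton iteration, V/F⁰ = 0.5:
  V/F = 0.500: g = -0.1189, g' = -0.809 → V/F = 0.353
  V/F = 0.353: g = -0.0071, g' = -0.728 → V/F = 0.343
Converged at V/F = 0.343.
Then V = V/F·F = 0.3434·408.4 = 140.2 mol/h and L = F − V = 268.2 mol/h.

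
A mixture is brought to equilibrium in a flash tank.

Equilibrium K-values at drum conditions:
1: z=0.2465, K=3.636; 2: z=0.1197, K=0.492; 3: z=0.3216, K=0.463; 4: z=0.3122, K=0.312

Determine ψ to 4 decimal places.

Let ψ = V/F and solve Σ zᵢ(Kᵢ−1)/(1+ψ(Kᵢ−1)) = 0.
Feasibility: ΣzᵢKᵢ = 1.2015, Σzᵢ/Kᵢ = 2.0063 — both > 1, two phases present.
Newton iteration, ψ⁰ = 0.5:
  ψ = 0.5000: g = -0.36471, g' = -0.8910 → ψ = 0.0907
  ψ = 0.0907: g = 0.05007, g' = -1.4203 → ψ = 0.1259
  ψ = 0.1259: g = 0.00249, g' = -1.2846 → ψ = 0.1279
Converged at ψ = 0.1279.

ψ = 0.1279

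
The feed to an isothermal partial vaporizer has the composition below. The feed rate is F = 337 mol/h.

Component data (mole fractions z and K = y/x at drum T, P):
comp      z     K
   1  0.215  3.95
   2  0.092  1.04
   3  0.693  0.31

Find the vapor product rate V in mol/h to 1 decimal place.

V = 29.2 mol/h

Iterate (Newton) starting at β = 0.37:
  β = 0.370: g = -0.3352, g' = -1.023 → β = 0.042
  β = 0.042: g = 0.0751, g' = -1.829 → β = 0.083
  β = 0.083: g = 0.0055, g' = -1.577 → β = 0.087
Converged at β = 0.087.
Then V = β·F = 0.0868·337 = 29.2 mol/h and L = F − V = 307.8 mol/h.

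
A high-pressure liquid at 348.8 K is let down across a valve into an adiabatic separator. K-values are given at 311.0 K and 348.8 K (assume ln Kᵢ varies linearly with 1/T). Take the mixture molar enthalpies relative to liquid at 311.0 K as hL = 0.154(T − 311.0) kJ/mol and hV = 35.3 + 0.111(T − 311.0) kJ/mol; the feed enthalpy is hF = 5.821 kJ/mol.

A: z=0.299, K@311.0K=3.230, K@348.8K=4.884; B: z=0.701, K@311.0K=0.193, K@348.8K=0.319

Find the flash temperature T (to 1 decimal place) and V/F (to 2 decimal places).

Adiabatic flash: solve Rachford–Rice at each trial T, then check hF = ψ·hV(T) + (1−ψ)·hL(T).
  T = 311.0 K: K = (3.230, 0.193), RR gives ψ = 0.056, H_out = 1.982 kJ/mol
  T = 348.8 K: K = (4.884, 0.319), RR gives ψ = 0.259, H_out = 14.529 kJ/mol
  T = 329.9 K: K = (4.019, 0.252), RR gives ψ = 0.167, H_out = 8.684 kJ/mol
  T = 320.4 K: K = (3.613, 0.221), RR gives ψ = 0.116, H_out = 5.480 kJ/mol
  T = 325.1 K: K = (3.811, 0.236), RR gives ψ = 0.142, H_out = 7.098 kJ/mol
  T = 322.8 K: K = (3.713, 0.229), RR gives ψ = 0.129, H_out = 6.315 kJ/mol
Linear interpolation between T = 320.4 (H_out = 5.480) and T = 322.8 (H_out = 6.315) on hF = 5.821 gives T ≈ 321.4 K, at which ψ = 0.12.

T = 321.4 K, V/F = 0.12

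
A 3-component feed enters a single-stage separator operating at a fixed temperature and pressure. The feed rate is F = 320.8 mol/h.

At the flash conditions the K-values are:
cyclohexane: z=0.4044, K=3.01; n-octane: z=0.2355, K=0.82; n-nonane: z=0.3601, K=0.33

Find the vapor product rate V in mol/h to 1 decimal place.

Rachford–Rice: g(V/F) = Σ zᵢ(Kᵢ−1)/(1+V/F(Kᵢ−1)) = 0.
g(0) = ΣzᵢKᵢ − 1 = 0.5292 and g(1) = 1 − Σzᵢ/Kᵢ = -0.5128, so a root lies in (0, 1).
Newton–Raphson from V/F = 0.5:
  V/F = 0.5000: g = -0.00398, g' = -0.7812 → V/F = 0.4949
Converged at V/F = 0.4949.
Then V = V/F·F = 0.4949·320.8 = 158.8 mol/h and L = F − V = 162.0 mol/h.

V = 158.8 mol/h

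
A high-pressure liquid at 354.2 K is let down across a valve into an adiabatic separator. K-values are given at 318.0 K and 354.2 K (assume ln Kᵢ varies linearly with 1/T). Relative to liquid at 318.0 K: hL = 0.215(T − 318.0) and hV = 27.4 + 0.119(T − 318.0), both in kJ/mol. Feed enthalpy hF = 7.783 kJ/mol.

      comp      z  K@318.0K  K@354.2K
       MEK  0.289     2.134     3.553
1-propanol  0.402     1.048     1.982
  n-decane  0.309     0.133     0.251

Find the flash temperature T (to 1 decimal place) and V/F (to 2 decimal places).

T = 322.5 K, V/F = 0.25

Adiabatic flash: solve Rachford–Rice at each trial T, then check hF = ψ·hV(T) + (1−ψ)·hL(T).
  T = 318.0 K: K = (2.134, 1.048, 0.133), RR gives ψ = 0.135, H_out = 3.698 kJ/mol
  T = 354.2 K: K = (3.553, 1.982, 0.251), RR gives ψ = 0.711, H_out = 24.782 kJ/mol
  T = 336.1 K: K = (2.792, 1.466, 0.186), RR gives ψ = 0.501, H_out = 16.746 kJ/mol
  T = 327.1 K: K = (2.452, 1.247, 0.158), RR gives ψ = 0.351, H_out = 11.262 kJ/mol
  T = 322.6 K: K = (2.291, 1.145, 0.145), RR gives ψ = 0.254, H_out = 7.840 kJ/mol
  T = 320.3 K: K = (2.212, 1.096, 0.139), RR gives ψ = 0.197, H_out = 5.859 kJ/mol
Linear interpolation between T = 320.3 (H_out = 5.859) and T = 322.6 (H_out = 7.840) on hF = 7.783 gives T ≈ 322.5 K, at which ψ = 0.25.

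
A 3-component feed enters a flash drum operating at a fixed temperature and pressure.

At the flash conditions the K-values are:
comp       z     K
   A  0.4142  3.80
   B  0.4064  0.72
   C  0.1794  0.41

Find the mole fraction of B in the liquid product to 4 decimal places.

Newton iteration, β⁰ = 0.69:
  β = 0.6900: g = 0.07599, g' = -0.6043 → β = 0.8157
  β = 0.8157: g = 0.00162, g' = -0.5867 → β = 0.8185
Converged at β = 0.8185.
Compositions from xᵢ = zᵢ/(1+β(Kᵢ−1)), yᵢ = Kᵢxᵢ:
  A: x = 0.1258, y = 0.4781
  B: x = 0.5272, y = 0.3796
  C: x = 0.3469, y = 0.1422

x_B = 0.5272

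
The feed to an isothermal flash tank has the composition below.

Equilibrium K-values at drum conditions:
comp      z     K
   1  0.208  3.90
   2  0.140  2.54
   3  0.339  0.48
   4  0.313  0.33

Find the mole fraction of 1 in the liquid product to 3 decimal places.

Rachford–Rice: g(ψ) = Σ zᵢ(Kᵢ−1)/(1+ψ(Kᵢ−1)) = 0.
g(0) = ΣzᵢKᵢ − 1 = 0.433 and g(1) = 1 − Σzᵢ/Kᵢ = -0.763, so a root lies in (0, 1).
Newton iteration, ψ⁰ = 0.5:
  ψ = 0.500: g = -0.1856, g' = -0.883 → ψ = 0.290
  ψ = 0.290: g = 0.0091, g' = -1.019 → ψ = 0.299
Converged at ψ = 0.299.
Compositions from xᵢ = zᵢ/(1+ψ(Kᵢ−1)), yᵢ = Kᵢxᵢ:
  1: x = 0.111, y = 0.435
  2: x = 0.096, y = 0.244
  3: x = 0.401, y = 0.193
  4: x = 0.391, y = 0.129

x_1 = 0.111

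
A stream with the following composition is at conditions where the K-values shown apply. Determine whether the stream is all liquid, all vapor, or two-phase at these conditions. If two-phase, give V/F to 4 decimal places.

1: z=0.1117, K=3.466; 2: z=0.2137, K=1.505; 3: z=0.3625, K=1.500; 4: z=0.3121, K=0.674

all vapor

ΣzᵢKᵢ = 1.4629; Σzᵢ/Kᵢ = 0.8789.
Since Σzᵢ/Kᵢ < 1 the mixture is above its dew point — single vapor phase.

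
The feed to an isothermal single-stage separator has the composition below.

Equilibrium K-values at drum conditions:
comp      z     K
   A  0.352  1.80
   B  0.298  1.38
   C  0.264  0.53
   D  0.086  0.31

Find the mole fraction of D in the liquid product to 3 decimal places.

Material balance + equilibrium reduce to Σ zᵢ(Kᵢ−1)/(1+β(Kᵢ−1)) = 0.
g(0) = ΣzᵢKᵢ − 1 = 0.211 and g(1) = 1 − Σzᵢ/Kᵢ = -0.187, so a root lies in (0, 1).
Newton–Raphson from β = 0.36:
  β = 0.360: g = 0.0899, g' = -0.326 → β = 0.636
  β = 0.636: g = -0.0048, g' = -0.375 → β = 0.623
Converged at β = 0.623.
Compositions from xᵢ = zᵢ/(1+β(Kᵢ−1)), yᵢ = Kᵢxᵢ:
  A: x = 0.235, y = 0.423
  B: x = 0.241, y = 0.333
  C: x = 0.373, y = 0.198
  D: x = 0.151, y = 0.047

x_D = 0.151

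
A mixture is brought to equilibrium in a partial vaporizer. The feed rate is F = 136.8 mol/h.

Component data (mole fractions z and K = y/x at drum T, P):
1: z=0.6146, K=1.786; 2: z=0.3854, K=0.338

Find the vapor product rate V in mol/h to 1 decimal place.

Let β = V/F and solve Σ zᵢ(Kᵢ−1)/(1+β(Kᵢ−1)) = 0.
g(0) = ΣzᵢKᵢ − 1 = 0.2279 and g(1) = 1 − Σzᵢ/Kᵢ = -0.4844, so a root lies in (0, 1).
Binary case is linear: z₁(K₁−1)(1+β(K₂−1)) + z₂(K₂−1)(1+β(K₁−1)) = 0
⇒ β = [z₁(K₁−1)+z₂(K₂−1)] / [−(K₁−1)(K₂−1)] = 0.22794/0.52033 = 0.4381
Then V = β·F = 0.4381·136.8 = 59.9 mol/h and L = F − V = 76.9 mol/h.

V = 59.9 mol/h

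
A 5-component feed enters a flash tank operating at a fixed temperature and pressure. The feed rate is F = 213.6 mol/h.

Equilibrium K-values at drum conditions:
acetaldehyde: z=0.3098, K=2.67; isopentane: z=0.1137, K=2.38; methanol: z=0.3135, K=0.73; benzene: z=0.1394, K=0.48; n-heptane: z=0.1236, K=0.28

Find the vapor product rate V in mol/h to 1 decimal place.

Material balance + equilibrium reduce to Σ zᵢ(Kᵢ−1)/(1+ψ(Kᵢ−1)) = 0.
g(0) = ΣzᵢKᵢ − 1 = 0.4281 and g(1) = 1 − Σzᵢ/Kᵢ = -0.3251, so a root lies in (0, 1).
Newton–Raphson from ψ = 0.5:
  ψ = 0.5000: g = 0.03992, g' = -0.5882 → ψ = 0.5679
  ψ = 0.5679: g = 0.00013, g' = -0.5868 → ψ = 0.5681
Converged at ψ = 0.5681.
Then V = ψ·F = 0.5681·213.6 = 121.3 mol/h and L = F − V = 92.3 mol/h.

V = 121.3 mol/h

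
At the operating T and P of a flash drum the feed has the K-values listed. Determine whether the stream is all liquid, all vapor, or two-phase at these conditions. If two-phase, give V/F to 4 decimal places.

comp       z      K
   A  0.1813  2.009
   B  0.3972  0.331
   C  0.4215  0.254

all liquid

ΣzᵢKᵢ = 0.6028; Σzᵢ/Kᵢ = 2.9497.
Since ΣzᵢKᵢ < 1 the mixture is below its bubble point — single liquid phase.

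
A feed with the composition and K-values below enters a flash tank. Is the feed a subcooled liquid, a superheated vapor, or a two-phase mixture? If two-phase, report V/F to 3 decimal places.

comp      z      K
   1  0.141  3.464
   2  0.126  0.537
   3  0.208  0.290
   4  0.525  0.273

ΣzᵢKᵢ = 0.760; Σzᵢ/Kᵢ = 2.916.
Since ΣzᵢKᵢ < 1 the mixture is below its bubble point — single liquid phase.

subcooled liquid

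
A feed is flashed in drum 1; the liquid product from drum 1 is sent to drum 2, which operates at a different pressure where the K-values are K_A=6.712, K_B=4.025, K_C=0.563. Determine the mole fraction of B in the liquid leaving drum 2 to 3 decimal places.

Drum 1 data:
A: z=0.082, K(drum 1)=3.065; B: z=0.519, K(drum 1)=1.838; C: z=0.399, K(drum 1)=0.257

x_B (drum 2) = 0.112

Drum 1:
Iterate (Newton) starting at ψ₁ = 0.5:
  ψ₁ = 0.500: g = -0.0819, g' = -0.823 → ψ₁ = 0.401
  ψ₁ = 0.401: g = -0.0038, g' = -0.756 → ψ₁ = 0.396
Converged at ψ₁ = 0.396.
Drum-1 compositions:
  A: x = 0.045, y = 0.138
  B: x = 0.390, y = 0.716
  C: x = 0.565, y = 0.145
Drum-2 feed = drum-1 liquid: z₂ = (0.0451, 0.3898, 0.5651).
Drum 2:
Newton iteration, ψ₂⁰ = 0.37:
  ψ₂ = 0.370: g = 0.3446, g' = -1.100 → ψ₂ = 0.683
  ψ₂ = 0.683: g = 0.0849, g' = -0.660 → ψ₂ = 0.812
  ψ₂ = 0.812: g = 0.0041, g' = -0.604 → ψ₂ = 0.819
Converged at ψ₂ = 0.819.
  A: x = 0.008, y = 0.053
  B: x = 0.112, y = 0.451
  C: x = 0.880, y = 0.495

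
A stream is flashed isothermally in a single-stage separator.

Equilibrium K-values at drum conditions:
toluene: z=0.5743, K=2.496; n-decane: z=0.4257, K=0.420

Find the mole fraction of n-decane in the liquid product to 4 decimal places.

Rachford–Rice: g(β) = Σ zᵢ(Kᵢ−1)/(1+β(Kᵢ−1)) = 0.
Feasibility: ΣzᵢKᵢ = 1.6122, Σzᵢ/Kᵢ = 1.2437 — both > 1, two phases present.
Iterate (Newton) starting at β = 0.5:
  β = 0.5000: g = 0.14375, g' = -0.7047 → β = 0.7040
  β = 0.7040: g = 0.00117, g' = -0.7139 → β = 0.7056
Converged at β = 0.7056.
Compositions from xᵢ = zᵢ/(1+β(Kᵢ−1)), yᵢ = Kᵢxᵢ:
  toluene: x = 0.2794, y = 0.6973
  n-decane: x = 0.7206, y = 0.3027

x_n-decane = 0.7206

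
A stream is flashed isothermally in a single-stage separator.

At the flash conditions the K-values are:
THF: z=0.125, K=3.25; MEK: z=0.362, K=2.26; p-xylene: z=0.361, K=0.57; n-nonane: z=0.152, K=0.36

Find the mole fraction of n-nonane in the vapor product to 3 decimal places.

y_n-nonane = 0.091

Let β = V/F and solve Σ zᵢ(Kᵢ−1)/(1+β(Kᵢ−1)) = 0.
Feasibility: ΣzᵢKᵢ = 1.485, Σzᵢ/Kᵢ = 1.254 — both > 1, two phases present.
Iterate (Newton) starting at β = 0.5:
  β = 0.500: g = 0.0714, g' = -0.599 → β = 0.619
  β = 0.619: g = 0.0011, g' = -0.587 → β = 0.621
Converged at β = 0.621.
Compositions from xᵢ = zᵢ/(1+β(Kᵢ−1)), yᵢ = Kᵢxᵢ:
  THF: x = 0.052, y = 0.169
  MEK: x = 0.203, y = 0.459
  p-xylene: x = 0.493, y = 0.281
  n-nonane: x = 0.252, y = 0.091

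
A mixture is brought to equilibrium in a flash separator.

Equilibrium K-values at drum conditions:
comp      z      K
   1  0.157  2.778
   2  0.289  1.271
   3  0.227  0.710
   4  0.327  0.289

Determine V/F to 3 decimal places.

Iterate (Newton) starting at V/F = 0.5:
  V/F = 0.500: g = -0.2210, g' = -0.580 → V/F = 0.119
  V/F = 0.119: g = -0.0158, g' = -0.576 → V/F = 0.091
  V/F = 0.091: g = 0.0003, g' = -0.597 → V/F = 0.092
Converged at V/F = 0.092.

V/F = 0.092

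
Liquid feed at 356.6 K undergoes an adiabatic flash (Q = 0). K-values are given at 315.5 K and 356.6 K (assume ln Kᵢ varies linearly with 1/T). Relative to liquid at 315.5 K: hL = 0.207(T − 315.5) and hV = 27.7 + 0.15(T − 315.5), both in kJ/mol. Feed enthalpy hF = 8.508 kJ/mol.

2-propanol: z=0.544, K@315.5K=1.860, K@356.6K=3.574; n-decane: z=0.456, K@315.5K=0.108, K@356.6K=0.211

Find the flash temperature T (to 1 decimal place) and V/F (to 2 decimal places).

T = 324.9 K, V/F = 0.24

Adiabatic flash: solve Rachford–Rice at each trial T, then check hF = ψ·hV(T) + (1−ψ)·hL(T).
  T = 315.5 K: K = (1.860, 0.108), RR gives ψ = 0.080, H_out = 2.206 kJ/mol
  T = 356.6 K: K = (3.574, 0.211), RR gives ψ = 0.512, H_out = 21.499 kJ/mol
  T = 336.1 K: K = (2.632, 0.154), RR gives ψ = 0.364, H_out = 13.915 kJ/mol
  T = 325.8 K: K = (2.225, 0.130), RR gives ψ = 0.253, H_out = 8.988 kJ/mol
  T = 320.6 K: K = (2.035, 0.118), RR gives ψ = 0.177, H_out = 5.899 kJ/mol
  T = 323.2 K: K = (2.129, 0.124), RR gives ψ = 0.217, H_out = 7.512 kJ/mol
  T = 324.5 K: K = (2.177, 0.127), RR gives ψ = 0.235, H_out = 8.265 kJ/mol
Linear interpolation between T = 324.5 (H_out = 8.265) and T = 325.8 (H_out = 8.988) on hF = 8.508 gives T ≈ 324.9 K, at which ψ = 0.24.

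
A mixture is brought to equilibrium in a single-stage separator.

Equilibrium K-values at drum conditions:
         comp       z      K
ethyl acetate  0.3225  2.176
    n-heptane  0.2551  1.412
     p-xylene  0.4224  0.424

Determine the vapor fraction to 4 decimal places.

ψ = 0.4673

Let ψ = V/F and solve Σ zᵢ(Kᵢ−1)/(1+ψ(Kᵢ−1)) = 0.
g(0) = ΣzᵢKᵢ − 1 = 0.2411 and g(1) = 1 − Σzᵢ/Kᵢ = -0.3251, so a root lies in (0, 1).
Newton iteration, ψ⁰ = 0.5:
  ψ = 0.5000: g = -0.01574, g' = -0.4831 → ψ = 0.4674
  ψ = 0.4674: g = -0.00008, g' = -0.4786 → ψ = 0.4673
Converged at ψ = 0.4673.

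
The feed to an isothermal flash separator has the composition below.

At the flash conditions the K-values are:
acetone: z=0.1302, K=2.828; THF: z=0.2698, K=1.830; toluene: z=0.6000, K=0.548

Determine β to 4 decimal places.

Material balance + equilibrium reduce to Σ zᵢ(Kᵢ−1)/(1+β(Kᵢ−1)) = 0.
Feasibility: ΣzᵢKᵢ = 1.1907, Σzᵢ/Kᵢ = 1.2884 — both > 1, two phases present.
Iterate (Newton) starting at β = 0.36:
  β = 0.3600: g = -0.00795, g' = -0.4433 → β = 0.3421
  β = 0.3421: g = 0.00005, g' = -0.4490 → β = 0.3422
Converged at β = 0.3422.

β = 0.3422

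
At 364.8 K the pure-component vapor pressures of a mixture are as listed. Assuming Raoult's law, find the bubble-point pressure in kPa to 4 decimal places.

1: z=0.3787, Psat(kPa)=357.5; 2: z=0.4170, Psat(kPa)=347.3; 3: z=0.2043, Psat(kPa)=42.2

Pbub = 288.8308 kPa

At the bubble point ψ → 0, so ΣzᵢKᵢ = 1 with Kᵢ = Pᵢˢᵃᵗ/P ⇒ P = ΣzᵢPᵢˢᵃᵗ.
P = 0.3787·357.5 + 0.4170·347.3 + 0.2043·42.2 = 288.8308 kPa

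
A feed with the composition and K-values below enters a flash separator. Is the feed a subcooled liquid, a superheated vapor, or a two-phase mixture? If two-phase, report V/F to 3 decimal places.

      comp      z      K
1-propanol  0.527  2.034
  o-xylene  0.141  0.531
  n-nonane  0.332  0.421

two-phase, V/F = 0.504

ΣzᵢKᵢ = 1.287; Σzᵢ/Kᵢ = 1.313.
Both exceed 1, so a two-phase solution exists.
Let ψ = V/F and solve Σ zᵢ(Kᵢ−1)/(1+ψ(Kᵢ−1)) = 0.
Iterate (Newton) starting at ψ = 0.5:
  ψ = 0.500: g = 0.0023, g' = -0.518 → ψ = 0.504
Converged at ψ = 0.504.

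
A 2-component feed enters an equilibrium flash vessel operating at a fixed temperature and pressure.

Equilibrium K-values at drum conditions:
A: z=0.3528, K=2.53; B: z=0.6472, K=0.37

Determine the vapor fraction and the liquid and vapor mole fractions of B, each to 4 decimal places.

Material balance + equilibrium reduce to Σ zᵢ(Kᵢ−1)/(1+ψ(Kᵢ−1)) = 0.
g(0) = ΣzᵢKᵢ − 1 = 0.1320 and g(1) = 1 − Σzᵢ/Kᵢ = -0.8886, so a root lies in (0, 1).
Binary case is linear: z₁(K₁−1)(1+ψ(K₂−1)) + z₂(K₂−1)(1+ψ(K₁−1)) = 0
⇒ ψ = [z₁(K₁−1)+z₂(K₂−1)] / [−(K₁−1)(K₂−1)] = 0.13205/0.96390 = 0.1370
Compositions from xᵢ = zᵢ/(1+ψ(Kᵢ−1)), yᵢ = Kᵢxᵢ:
  A: x = 0.2917, y = 0.7379
  B: x = 0.7083, y = 0.2621

ψ = 0.1370, x_B = 0.7083, y_B = 0.2621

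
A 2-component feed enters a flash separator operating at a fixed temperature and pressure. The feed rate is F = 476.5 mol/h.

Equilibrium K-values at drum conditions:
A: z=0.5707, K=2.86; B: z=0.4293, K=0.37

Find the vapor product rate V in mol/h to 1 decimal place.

Newton iteration, ψ⁰ = 0.48:
  ψ = 0.4800: g = 0.17311, g' = -0.9012 → ψ = 0.6721
  ψ = 0.6721: g = 0.00269, g' = -0.9025 → ψ = 0.6751
Converged at ψ = 0.6751.
Then V = ψ·F = 0.6751·476.5 = 321.7 mol/h and L = F − V = 154.8 mol/h.

V = 321.7 mol/h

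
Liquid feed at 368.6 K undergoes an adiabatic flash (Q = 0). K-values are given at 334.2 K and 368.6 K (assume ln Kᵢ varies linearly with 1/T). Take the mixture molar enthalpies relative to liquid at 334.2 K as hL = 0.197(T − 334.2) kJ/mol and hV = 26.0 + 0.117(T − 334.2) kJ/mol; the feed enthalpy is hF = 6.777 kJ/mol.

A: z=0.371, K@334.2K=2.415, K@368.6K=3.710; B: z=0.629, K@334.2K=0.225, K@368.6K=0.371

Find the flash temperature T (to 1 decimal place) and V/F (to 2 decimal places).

T = 346.8 K, V/F = 0.17

Adiabatic flash: solve Rachford–Rice at each trial T, then check hF = ψ·hV(T) + (1−ψ)·hL(T).
  T = 334.2 K: K = (2.415, 0.225), RR gives ψ = 0.034, H_out = 0.889 kJ/mol
  T = 368.6 K: K = (3.710, 0.371), RR gives ψ = 0.358, H_out = 15.093 kJ/mol
  T = 351.4 K: K = (3.025, 0.292), RR gives ψ = 0.214, H_out = 8.651 kJ/mol
  T = 342.8 K: K = (2.710, 0.257), RR gives ψ = 0.132, H_out = 5.031 kJ/mol
  T = 347.1 K: K = (2.865, 0.275), RR gives ψ = 0.174, H_out = 6.891 kJ/mol
  T = 345.0 K: K = (2.789, 0.266), RR gives ψ = 0.154, H_out = 5.997 kJ/mol
Linear interpolation between T = 345.0 (H_out = 5.997) and T = 347.1 (H_out = 6.891) on hF = 6.777 gives T ≈ 346.8 K, at which ψ = 0.17.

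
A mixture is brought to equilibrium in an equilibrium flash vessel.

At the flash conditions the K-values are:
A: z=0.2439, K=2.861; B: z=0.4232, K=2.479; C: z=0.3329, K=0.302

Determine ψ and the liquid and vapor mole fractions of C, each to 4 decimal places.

Newton–Raphson from ψ = 0.48:
  ψ = 0.4800: g = 0.25635, g' = -0.9191 → ψ = 0.7589
  ψ = 0.7589: g = -0.01105, g' = -1.0840 → ψ = 0.7487
Converged at ψ = 0.7487.
Compositions from xᵢ = zᵢ/(1+ψ(Kᵢ−1)), yᵢ = Kᵢxᵢ:
  A: x = 0.1019, y = 0.2916
  B: x = 0.2008, y = 0.4979
  C: x = 0.6973, y = 0.2106

ψ = 0.7487, x_C = 0.6973, y_C = 0.2106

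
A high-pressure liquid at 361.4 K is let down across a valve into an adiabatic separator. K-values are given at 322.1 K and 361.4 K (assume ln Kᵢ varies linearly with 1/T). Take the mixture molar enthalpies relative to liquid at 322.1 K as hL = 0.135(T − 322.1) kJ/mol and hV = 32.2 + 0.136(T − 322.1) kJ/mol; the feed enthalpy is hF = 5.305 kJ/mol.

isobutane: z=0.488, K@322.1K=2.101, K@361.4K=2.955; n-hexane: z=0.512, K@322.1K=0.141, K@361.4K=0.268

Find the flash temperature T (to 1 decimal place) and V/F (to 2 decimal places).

T = 326.5 K, V/F = 0.15

Adiabatic flash: solve Rachford–Rice at each trial T, then check hF = ψ·hV(T) + (1−ψ)·hL(T).
  T = 322.1 K: K = (2.101, 0.141), RR gives ψ = 0.103, H_out = 3.319 kJ/mol
  T = 361.4 K: K = (2.955, 0.268), RR gives ψ = 0.405, H_out = 18.355 kJ/mol
  T = 341.8 K: K = (2.517, 0.198), RR gives ψ = 0.271, H_out = 11.397 kJ/mol
  T = 332.0 K: K = (2.307, 0.168), RR gives ψ = 0.195, H_out = 7.614 kJ/mol
  T = 327.1 K: K = (2.204, 0.154), RR gives ψ = 0.152, H_out = 5.566 kJ/mol
  T = 324.6 K: K = (2.152, 0.148), RR gives ψ = 0.128, H_out = 4.465 kJ/mol
  T = 325.9 K: K = (2.179, 0.151), RR gives ψ = 0.141, H_out = 5.043 kJ/mol
Linear interpolation between T = 325.9 (H_out = 5.043) and T = 327.1 (H_out = 5.566) on hF = 5.305 gives T ≈ 326.5 K, at which ψ = 0.15.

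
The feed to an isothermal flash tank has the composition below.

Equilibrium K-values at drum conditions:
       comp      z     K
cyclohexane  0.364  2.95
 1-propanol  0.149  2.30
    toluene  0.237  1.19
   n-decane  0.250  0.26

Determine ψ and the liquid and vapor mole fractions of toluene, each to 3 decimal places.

ψ = 0.760, x_toluene = 0.207, y_toluene = 0.246

Newton iteration, ψ⁰ = 0.44:
  ψ = 0.440: g = 0.2725, g' = -0.811 → ψ = 0.776
  ψ = 0.776: g = -0.0163, g' = -1.043 → ψ = 0.760
Converged at ψ = 0.760.
Compositions from xᵢ = zᵢ/(1+ψ(Kᵢ−1)), yᵢ = Kᵢxᵢ:
  cyclohexane: x = 0.147, y = 0.433
  1-propanol: x = 0.075, y = 0.172
  toluene: x = 0.207, y = 0.246
  n-decane: x = 0.571, y = 0.149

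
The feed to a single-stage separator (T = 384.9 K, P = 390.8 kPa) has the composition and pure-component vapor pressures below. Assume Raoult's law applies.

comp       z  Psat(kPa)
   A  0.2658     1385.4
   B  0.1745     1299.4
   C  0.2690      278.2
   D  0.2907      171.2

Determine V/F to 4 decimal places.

V/F = 0.7488

Raoult's law: Kᵢ = Pᵢˢᵃᵗ/P = Pᵢˢᵃᵗ/390.8.
  K_A = 1385.4/390.8 = 3.545036, K_B = 1299.4/390.8 = 3.324974, K_C = 278.2/390.8 = 0.711873, K_D = 171.2/390.8 = 0.438076
Material balance + equilibrium reduce to Σ zᵢ(Kᵢ−1)/(1+V/F(Kᵢ−1)) = 0.
Feasibility: ΣzᵢKᵢ = 1.8413, Σzᵢ/Kᵢ = 1.1689 — both > 1, two phases present.
Iterate (Newton) starting at V/F = 0.59:
  V/F = 0.5900: g = 0.10373, g' = -0.6806 → V/F = 0.7424
  V/F = 0.7424: g = 0.00407, g' = -0.6395 → V/F = 0.7488
Converged at V/F = 0.7488.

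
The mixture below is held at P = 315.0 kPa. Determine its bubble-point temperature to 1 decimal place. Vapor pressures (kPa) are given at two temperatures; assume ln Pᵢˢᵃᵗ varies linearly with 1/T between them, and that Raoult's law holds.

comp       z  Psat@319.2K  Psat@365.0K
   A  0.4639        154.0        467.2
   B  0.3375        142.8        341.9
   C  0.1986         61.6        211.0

T = 356.6 K

Bubble-point temperature: ΣzᵢPᵢˢᵃᵗ(T) = P. Interpolate ln Pᵢˢᵃᵗ = aᵢ + bᵢ/T.
  T = 319.2 K: ΣzᵢPᵢˢᵃᵗ = 131.87 kPa
  T = 365.0 K: ΣzᵢPᵢˢᵃᵗ = 374.03 kPa
  T = 342.1 K: ΣzᵢPᵢˢᵃᵗ = 229.52 kPa
  T = 353.6 K: ΣzᵢPᵢˢᵃᵗ = 295.51 kPa
  T = 359.3 K: ΣzᵢPᵢˢᵃᵗ = 333.05 kPa
  T = 356.5 K: ΣzᵢPᵢˢᵃᵗ = 314.19 kPa
Interpolating between 356.5 K and 359.3 K gives T ≈ 356.6 K.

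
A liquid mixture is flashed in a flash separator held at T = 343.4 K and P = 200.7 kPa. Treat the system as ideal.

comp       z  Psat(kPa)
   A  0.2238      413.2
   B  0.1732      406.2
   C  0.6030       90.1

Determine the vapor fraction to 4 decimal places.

ψ = 0.1426

Raoult's law: Kᵢ = Pᵢˢᵃᵗ/P = Pᵢˢᵃᵗ/200.7.
  K_A = 413.2/200.7 = 2.058794, K_B = 406.2/200.7 = 2.023916, K_C = 90.1/200.7 = 0.448929
Material balance + equilibrium reduce to Σ zᵢ(Kᵢ−1)/(1+ψ(Kᵢ−1)) = 0.
Check two-phase: ΣzᵢKᵢ = 1.0820 > 1 and Σzᵢ/Kᵢ = 1.5375 > 1, so g(0) = 0.0820 > 0 and g(1) = -0.5375 < 0.
Iterate (Newton) starting at ψ = 0.42:
  ψ = 0.4200: g = -0.14434, g' = -0.5190 → ψ = 0.1419
  ψ = 0.1419: g = 0.00036, g' = -0.5436 → ψ = 0.1426
Converged at ψ = 0.1426.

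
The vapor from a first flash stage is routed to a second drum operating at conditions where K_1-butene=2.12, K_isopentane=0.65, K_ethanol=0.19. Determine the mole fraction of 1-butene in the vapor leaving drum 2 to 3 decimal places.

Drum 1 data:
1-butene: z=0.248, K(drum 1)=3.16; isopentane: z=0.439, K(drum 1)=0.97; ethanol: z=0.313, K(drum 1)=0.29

y_1-butene (drum 2) = 0.631

Drum 1:
Iterate (Newton) starting at ψ₁ = 0.5:
  ψ₁ = 0.500: g = -0.1004, g' = -0.647 → ψ₁ = 0.345
  ψ₁ = 0.345: g = -0.0006, g' = -0.657 → ψ₁ = 0.344
Converged at ψ₁ = 0.344.
Drum-1 compositions:
  1-butene: x = 0.142, y = 0.450
  isopentane: x = 0.444, y = 0.430
  ethanol: x = 0.414, y = 0.120
Drum-2 feed = drum-1 vapor: z₂ = (0.4496, 0.4303, 0.1201).
Drum 2:
Newton iteration, ψ₂⁰ = 0.5:
  ψ₂ = 0.500: g = -0.0232, g' = -0.532 → ψ₂ = 0.456
Converged at ψ₂ = 0.456.
  1-butene: x = 0.298, y = 0.631
  isopentane: x = 0.512, y = 0.333
  ethanol: x = 0.190, y = 0.036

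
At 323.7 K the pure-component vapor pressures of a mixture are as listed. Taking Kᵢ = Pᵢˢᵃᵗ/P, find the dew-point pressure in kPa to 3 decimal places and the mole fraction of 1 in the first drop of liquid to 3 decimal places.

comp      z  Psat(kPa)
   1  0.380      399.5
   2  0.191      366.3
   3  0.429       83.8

Pdew = 151.700 kPa, x_1 = 0.144

At the dew point ψ → 1, so Σzᵢ/Kᵢ = 1 with Kᵢ = Pᵢˢᵃᵗ/P ⇒ 1/P = Σzᵢ/Pᵢˢᵃᵗ.
1/P = 0.380/399.5 + 0.191/366.3 + 0.429/83.8 = 0.006592 ⇒ P = 151.700 kPa
xᵢ = zᵢP/Pᵢˢᵃᵗ ⇒ x_1 = 0.380·151.700/399.5 = 0.144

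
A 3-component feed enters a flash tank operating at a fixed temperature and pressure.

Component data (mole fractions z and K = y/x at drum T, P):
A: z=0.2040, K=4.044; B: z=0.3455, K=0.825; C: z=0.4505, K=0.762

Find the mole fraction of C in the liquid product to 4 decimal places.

x_C = 0.5411

Rachford–Rice: g(β) = Σ zᵢ(Kᵢ−1)/(1+β(Kᵢ−1)) = 0.
Feasibility: ΣzᵢKᵢ = 1.4533, Σzᵢ/Kᵢ = 1.0604 — both > 1, two phases present.
Newton iteration, β⁰ = 0.33:
  β = 0.3300: g = 0.12926, g' = -0.5124 → β = 0.5823
  β = 0.5823: g = 0.03219, g' = -0.2934 → β = 0.6920
  β = 0.6920: g = 0.00275, g' = -0.2462 → β = 0.7032
Converged at β = 0.7032.
Compositions from xᵢ = zᵢ/(1+β(Kᵢ−1)), yᵢ = Kᵢxᵢ:
  A: x = 0.0650, y = 0.2627
  B: x = 0.3940, y = 0.3250
  C: x = 0.5411, y = 0.4123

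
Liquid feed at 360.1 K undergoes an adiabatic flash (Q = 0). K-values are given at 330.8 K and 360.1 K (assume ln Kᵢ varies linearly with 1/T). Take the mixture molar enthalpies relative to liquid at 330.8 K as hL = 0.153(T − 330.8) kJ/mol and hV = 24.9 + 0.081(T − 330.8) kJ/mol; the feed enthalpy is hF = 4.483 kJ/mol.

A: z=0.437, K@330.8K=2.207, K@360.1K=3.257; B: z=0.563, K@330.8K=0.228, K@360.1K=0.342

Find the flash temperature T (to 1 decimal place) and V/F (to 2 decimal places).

T = 334.9 K, V/F = 0.16

Adiabatic flash: solve Rachford–Rice at each trial T, then check hF = ψ·hV(T) + (1−ψ)·hL(T).
  T = 330.8 K: K = (2.207, 0.228), RR gives ψ = 0.100, H_out = 2.480 kJ/mol
  T = 360.1 K: K = (3.257, 0.342), RR gives ψ = 0.415, H_out = 13.934 kJ/mol
  T = 345.5 K: K = (2.705, 0.282), RR gives ψ = 0.278, H_out = 8.885 kJ/mol
  T = 338.1 K: K = (2.447, 0.254), RR gives ψ = 0.197, H_out = 5.910 kJ/mol
  T = 334.5 K: K = (2.327, 0.241), RR gives ψ = 0.151, H_out = 4.296 kJ/mol
  T = 336.3 K: K = (2.387, 0.247), RR gives ψ = 0.175, H_out = 5.120 kJ/mol
Linear interpolation between T = 334.5 (H_out = 4.296) and T = 336.3 (H_out = 5.120) on hF = 4.483 gives T ≈ 334.9 K, at which ψ = 0.16.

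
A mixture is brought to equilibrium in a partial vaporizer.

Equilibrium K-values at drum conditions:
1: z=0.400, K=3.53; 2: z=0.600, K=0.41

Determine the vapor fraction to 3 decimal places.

ψ = 0.441

Let ψ = V/F and solve Σ zᵢ(Kᵢ−1)/(1+ψ(Kᵢ−1)) = 0.
Feasibility: ΣzᵢKᵢ = 1.658, Σzᵢ/Kᵢ = 1.577 — both > 1, two phases present.
Binary case is linear: z₁(K₁−1)(1+ψ(K₂−1)) + z₂(K₂−1)(1+ψ(K₁−1)) = 0
⇒ ψ = [z₁(K₁−1)+z₂(K₂−1)] / [−(K₁−1)(K₂−1)] = 0.6580/1.4927 = 0.441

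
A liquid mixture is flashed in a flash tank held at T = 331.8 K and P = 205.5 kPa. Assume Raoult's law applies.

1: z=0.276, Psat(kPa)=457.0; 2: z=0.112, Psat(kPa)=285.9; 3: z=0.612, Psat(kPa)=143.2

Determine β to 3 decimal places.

Raoult's law: Kᵢ = Pᵢˢᵃᵗ/P = Pᵢˢᵃᵗ/205.5.
  K_1 = 457.0/205.5 = 2.22384, K_2 = 285.9/205.5 = 1.39124, K_3 = 143.2/205.5 = 0.69684
Material balance + equilibrium reduce to Σ zᵢ(Kᵢ−1)/(1+β(Kᵢ−1)) = 0.
Check two-phase: ΣzᵢKᵢ = 1.196 > 1 and Σzᵢ/Kᵢ = 1.083 > 1, so g(0) = 0.196 > 0 and g(1) = -0.083 < 0.
Newton iteration, β⁰ = 0.56:
  β = 0.560: g = 0.0129, g' = -0.239 → β = 0.614
  β = 0.614: g = 0.0002, g' = -0.231 → β = 0.615
Converged at β = 0.615.

β = 0.615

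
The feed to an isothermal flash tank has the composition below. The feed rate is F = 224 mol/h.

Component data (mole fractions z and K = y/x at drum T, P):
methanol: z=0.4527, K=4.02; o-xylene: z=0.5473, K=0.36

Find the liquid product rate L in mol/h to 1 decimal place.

L = 106.1 mol/h

Newton–Raphson from β = 0.5:
  β = 0.5000: g = 0.02958, g' = -1.1402 → β = 0.5259
  β = 0.5259: g = 0.00020, g' = -1.1257 → β = 0.5261
Converged at β = 0.5261.
Then V = β·F = 0.5261·224 = 117.9 mol/h and L = F − V = 106.1 mol/h.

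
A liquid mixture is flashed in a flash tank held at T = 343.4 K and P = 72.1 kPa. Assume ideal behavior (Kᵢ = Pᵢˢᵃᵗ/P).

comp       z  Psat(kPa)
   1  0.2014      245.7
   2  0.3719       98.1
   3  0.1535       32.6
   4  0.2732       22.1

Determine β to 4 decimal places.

β = 0.3915

Raoult's law: Kᵢ = Pᵢˢᵃᵗ/P = Pᵢˢᵃᵗ/72.1.
  K_1 = 245.7/72.1 = 3.407767, K_2 = 98.1/72.1 = 1.360610, K_3 = 32.6/72.1 = 0.452150, K_4 = 22.1/72.1 = 0.306519
Let β = V/F and solve Σ zᵢ(Kᵢ−1)/(1+β(Kᵢ−1)) = 0.
g(0) = ΣzᵢKᵢ − 1 = 0.3455 and g(1) = 1 − Σzᵢ/Kᵢ = -0.5632, so a root lies in (0, 1).
Newton iteration, β⁰ = 0.5:
  β = 0.5000: g = -0.07219, g' = -0.6704 → β = 0.3923
  β = 0.3923: g = -0.00053, g' = -0.6686 → β = 0.3915
Converged at β = 0.3915.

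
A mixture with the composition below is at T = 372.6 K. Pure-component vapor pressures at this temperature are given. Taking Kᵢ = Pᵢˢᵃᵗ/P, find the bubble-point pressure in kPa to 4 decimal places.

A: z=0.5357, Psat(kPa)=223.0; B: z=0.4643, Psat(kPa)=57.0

At the bubble point ψ → 0, so ΣzᵢKᵢ = 1 with Kᵢ = Pᵢˢᵃᵗ/P ⇒ P = ΣzᵢPᵢˢᵃᵗ.
P = 0.5357·223.0 + 0.4643·57.0 = 145.9262 kPa

Pbub = 145.9262 kPa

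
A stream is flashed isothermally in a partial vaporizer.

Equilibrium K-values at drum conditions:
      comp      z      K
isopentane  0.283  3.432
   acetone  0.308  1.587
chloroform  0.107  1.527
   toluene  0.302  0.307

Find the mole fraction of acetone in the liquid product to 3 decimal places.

Material balance + equilibrium reduce to Σ zᵢ(Kᵢ−1)/(1+ψ(Kᵢ−1)) = 0.
Feasibility: ΣzᵢKᵢ = 1.716, Σzᵢ/Kᵢ = 1.330 — both > 1, two phases present.
Newton iteration, ψ⁰ = 0.5:
  ψ = 0.500: g = 0.1747, g' = -0.763 → ψ = 0.729
  ψ = 0.729: g = -0.0075, g' = -0.878 → ψ = 0.721
Converged at ψ = 0.721.
Compositions from xᵢ = zᵢ/(1+ψ(Kᵢ−1)), yᵢ = Kᵢxᵢ:
  isopentane: x = 0.103, y = 0.353
  acetone: x = 0.216, y = 0.344
  chloroform: x = 0.078, y = 0.118
  toluene: x = 0.603, y = 0.185

x_acetone = 0.216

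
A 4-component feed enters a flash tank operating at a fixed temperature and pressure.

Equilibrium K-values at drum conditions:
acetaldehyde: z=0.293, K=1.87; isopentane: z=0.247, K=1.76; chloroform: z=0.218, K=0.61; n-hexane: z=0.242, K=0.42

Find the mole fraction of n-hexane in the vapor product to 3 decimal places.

y_n-hexane = 0.146

Rachford–Rice: g(ψ) = Σ zᵢ(Kᵢ−1)/(1+ψ(Kᵢ−1)) = 0.
Check two-phase: ΣzᵢKᵢ = 1.217 > 1 and Σzᵢ/Kᵢ = 1.231 > 1, so g(0) = 0.217 > 0 and g(1) = -0.231 < 0.
Iterate (Newton) starting at ψ = 0.55:
  ψ = 0.550: g = -0.0096, g' = -0.402 → ψ = 0.526
Converged at ψ = 0.526.
Compositions from xᵢ = zᵢ/(1+ψ(Kᵢ−1)), yᵢ = Kᵢxᵢ:
  acetaldehyde: x = 0.201, y = 0.376
  isopentane: x = 0.176, y = 0.311
  chloroform: x = 0.274, y = 0.167
  n-hexane: x = 0.348, y = 0.146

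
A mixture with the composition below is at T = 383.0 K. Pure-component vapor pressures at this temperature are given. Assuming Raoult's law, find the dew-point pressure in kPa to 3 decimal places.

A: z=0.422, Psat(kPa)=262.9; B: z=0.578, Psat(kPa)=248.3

Pdew = 254.259 kPa

At the dew point ψ → 1, so Σzᵢ/Kᵢ = 1 with Kᵢ = Pᵢˢᵃᵗ/P ⇒ 1/P = Σzᵢ/Pᵢˢᵃᵗ.
1/P = 0.422/262.9 + 0.578/248.3 = 0.003933 ⇒ P = 254.259 kPa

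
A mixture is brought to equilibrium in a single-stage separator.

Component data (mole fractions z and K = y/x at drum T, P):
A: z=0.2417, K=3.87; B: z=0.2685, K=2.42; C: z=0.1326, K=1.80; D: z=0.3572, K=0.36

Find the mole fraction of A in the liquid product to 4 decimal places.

Material balance + equilibrium reduce to Σ zᵢ(Kᵢ−1)/(1+V/F(Kᵢ−1)) = 0.
g(0) = ΣzᵢKᵢ − 1 = 0.9524 and g(1) = 1 − Σzᵢ/Kᵢ = -0.2393, so a root lies in (0, 1).
Iterate (Newton) starting at V/F = 0.5:
  V/F = 0.5000: g = 0.24743, g' = -0.8806 → V/F = 0.7810
  V/F = 0.7810: g = 0.00303, g' = -0.9282 → V/F = 0.7842
Converged at V/F = 0.7842.
Compositions from xᵢ = zᵢ/(1+V/F(Kᵢ−1)), yᵢ = Kᵢxᵢ:
  A: x = 0.0744, y = 0.2877
  B: x = 0.1270, y = 0.3074
  C: x = 0.0815, y = 0.1467
  D: x = 0.7171, y = 0.2582

x_A = 0.0744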